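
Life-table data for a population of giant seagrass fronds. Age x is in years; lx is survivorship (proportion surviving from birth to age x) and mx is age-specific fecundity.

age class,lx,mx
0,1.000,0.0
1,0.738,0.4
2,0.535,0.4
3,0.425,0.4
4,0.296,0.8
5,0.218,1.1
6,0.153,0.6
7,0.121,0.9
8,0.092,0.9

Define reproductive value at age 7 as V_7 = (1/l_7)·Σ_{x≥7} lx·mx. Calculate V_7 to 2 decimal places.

1.58

lx·mx for x ≥ 7: 0.1089, 0.0828 → sum = 0.1917
V_7 = 0.1917 / l_7 = 0.1917 / 0.121 = 1.584298… → 1.58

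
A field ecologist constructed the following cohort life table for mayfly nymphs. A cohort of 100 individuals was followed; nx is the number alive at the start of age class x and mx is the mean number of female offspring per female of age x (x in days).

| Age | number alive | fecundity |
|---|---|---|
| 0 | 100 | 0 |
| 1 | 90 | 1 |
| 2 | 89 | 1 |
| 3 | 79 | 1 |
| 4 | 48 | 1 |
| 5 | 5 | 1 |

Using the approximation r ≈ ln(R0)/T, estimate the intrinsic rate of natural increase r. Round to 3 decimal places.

lx = nx/n0 = nx/100: 1, 0.9, 0.89, 0.79, 0.48, 0.05
R0 = Σ lx·mx = 0 + 0.9 + 0.89 + 0.79 + 0.48 + 0.05 = 3.11
Σ x·lx·mx = 7.22; T = 7.22/3.11 = 2.32154…
r ≈ ln(R0)/T = ln(3.11)/2.32154… = 0.48874… → 0.489

0.489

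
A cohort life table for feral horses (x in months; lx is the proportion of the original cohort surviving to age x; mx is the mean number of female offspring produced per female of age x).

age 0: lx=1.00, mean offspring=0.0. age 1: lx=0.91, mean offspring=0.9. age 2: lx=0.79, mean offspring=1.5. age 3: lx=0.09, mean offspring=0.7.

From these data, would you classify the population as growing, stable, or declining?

R0 = Σ lx·mx = 0 + 0.819 + 1.185 + 0.063 = 2.067
R0 > 1, so the population is growing.

growing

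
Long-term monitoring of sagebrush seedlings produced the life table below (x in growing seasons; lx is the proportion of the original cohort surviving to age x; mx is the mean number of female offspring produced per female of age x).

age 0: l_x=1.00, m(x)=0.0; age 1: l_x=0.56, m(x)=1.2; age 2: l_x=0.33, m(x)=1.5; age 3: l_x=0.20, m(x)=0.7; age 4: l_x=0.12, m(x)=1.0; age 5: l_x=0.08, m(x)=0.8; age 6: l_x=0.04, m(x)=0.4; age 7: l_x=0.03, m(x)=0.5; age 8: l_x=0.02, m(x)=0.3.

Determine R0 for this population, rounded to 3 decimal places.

1.528

lx·mx by age: 0, 0.672, 0.495, 0.14, 0.12, 0.064, 0.016, 0.015, 0.006
R0 = Σ lx·mx = 1.528 → 1.528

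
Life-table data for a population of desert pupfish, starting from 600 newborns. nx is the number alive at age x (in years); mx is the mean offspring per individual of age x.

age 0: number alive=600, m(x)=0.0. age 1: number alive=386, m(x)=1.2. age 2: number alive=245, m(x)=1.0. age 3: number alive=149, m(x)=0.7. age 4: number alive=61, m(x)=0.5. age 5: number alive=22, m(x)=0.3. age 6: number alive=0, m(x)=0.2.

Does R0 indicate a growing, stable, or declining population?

growing

lx = nx/n0 = nx/600: 1, 0.64333…, 0.40833…, 0.24833…, 0.10167…, 0.03667…, 0
R0 = Σ lx·mx = 0 + 0.772… + 0.408333… + 0.173833… + 0.050833… + 0.011… + 0 = 1.416…
R0 > 1, so the population is growing.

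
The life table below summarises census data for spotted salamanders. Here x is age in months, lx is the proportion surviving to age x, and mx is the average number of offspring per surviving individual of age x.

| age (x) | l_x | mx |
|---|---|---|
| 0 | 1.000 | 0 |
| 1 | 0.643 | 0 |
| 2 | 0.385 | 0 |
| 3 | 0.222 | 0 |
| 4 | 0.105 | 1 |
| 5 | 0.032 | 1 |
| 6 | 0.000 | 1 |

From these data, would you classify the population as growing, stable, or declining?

declining

R0 = Σ lx·mx = 0 + 0 + 0 + 0 + 0.105 + 0.032 + 0 = 0.137
R0 < 1, so the population is declining.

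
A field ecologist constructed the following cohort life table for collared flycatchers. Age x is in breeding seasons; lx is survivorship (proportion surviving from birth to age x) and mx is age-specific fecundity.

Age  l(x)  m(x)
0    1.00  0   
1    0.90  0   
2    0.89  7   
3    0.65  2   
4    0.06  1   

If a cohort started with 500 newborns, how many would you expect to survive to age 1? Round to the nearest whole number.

450

Expected survivors = N0 · l_1 = 500 × 0.90 = 450 → 450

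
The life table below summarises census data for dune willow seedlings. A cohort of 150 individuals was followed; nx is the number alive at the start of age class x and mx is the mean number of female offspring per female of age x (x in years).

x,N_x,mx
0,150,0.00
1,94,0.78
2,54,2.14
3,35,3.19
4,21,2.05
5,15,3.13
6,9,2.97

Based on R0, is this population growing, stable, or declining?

growing

lx = nx/n0 = nx/150: 1, 0.62667…, 0.36, 0.23333…, 0.14, 0.1, 0.06
R0 = Σ lx·mx = 0 + 0.4888… + 0.7704 + 0.744333… + 0.287 + 0.313 + 0.1782 = 2.781733…
R0 > 1, so the population is growing.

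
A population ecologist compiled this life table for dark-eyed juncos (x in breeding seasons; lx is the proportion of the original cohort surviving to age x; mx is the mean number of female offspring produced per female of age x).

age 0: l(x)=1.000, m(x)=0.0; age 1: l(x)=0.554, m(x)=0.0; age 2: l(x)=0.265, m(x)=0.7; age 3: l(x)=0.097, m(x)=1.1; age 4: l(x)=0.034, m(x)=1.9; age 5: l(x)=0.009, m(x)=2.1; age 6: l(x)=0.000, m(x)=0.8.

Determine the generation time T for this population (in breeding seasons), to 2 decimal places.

2.78

lx·mx: 0, 0, 0.1855, 0.1067, 0.0646, 0.0189, 0 → R0 = 0.3757
x·lx·mx: 0, 0, 0.371, 0.3201, 0.2584, 0.0945, 0 → Σ = 1.044
T = 1.044 / 0.3757 = 2.778813… → 2.78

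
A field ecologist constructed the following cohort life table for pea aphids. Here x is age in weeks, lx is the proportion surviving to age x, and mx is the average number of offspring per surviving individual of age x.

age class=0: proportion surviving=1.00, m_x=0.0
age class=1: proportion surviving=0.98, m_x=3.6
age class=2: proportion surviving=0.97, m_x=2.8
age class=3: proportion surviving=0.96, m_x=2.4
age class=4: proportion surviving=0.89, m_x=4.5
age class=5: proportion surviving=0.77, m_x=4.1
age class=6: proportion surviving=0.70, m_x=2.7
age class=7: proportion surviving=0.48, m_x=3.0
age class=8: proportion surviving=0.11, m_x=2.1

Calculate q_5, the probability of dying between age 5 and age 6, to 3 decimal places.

0.091

q_5 = (l_5 − l_6) / l_5 = (0.77 − 0.7) / 0.77
     = 0.07 / 0.77 = 0.090909… → 0.091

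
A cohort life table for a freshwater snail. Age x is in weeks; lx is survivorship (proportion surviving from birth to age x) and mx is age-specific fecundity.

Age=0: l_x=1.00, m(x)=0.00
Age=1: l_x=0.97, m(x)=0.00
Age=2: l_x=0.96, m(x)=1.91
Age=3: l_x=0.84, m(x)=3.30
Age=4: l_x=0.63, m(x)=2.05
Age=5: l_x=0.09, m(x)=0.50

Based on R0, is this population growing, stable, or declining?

R0 = Σ lx·mx = 0 + 0 + 1.8336 + 2.772 + 1.2915 + 0.045 = 5.9421
R0 > 1, so the population is growing.

growing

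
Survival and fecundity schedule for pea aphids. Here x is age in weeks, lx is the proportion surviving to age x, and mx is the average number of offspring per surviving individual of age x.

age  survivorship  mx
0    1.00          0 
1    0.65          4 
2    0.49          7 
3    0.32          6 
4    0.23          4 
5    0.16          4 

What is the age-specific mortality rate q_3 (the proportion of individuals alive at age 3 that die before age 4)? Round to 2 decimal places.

q_3 = (l_3 − l_4) / l_3 = (0.32 − 0.23) / 0.32
     = 0.09 / 0.32 = 0.28125 → 0.28

0.28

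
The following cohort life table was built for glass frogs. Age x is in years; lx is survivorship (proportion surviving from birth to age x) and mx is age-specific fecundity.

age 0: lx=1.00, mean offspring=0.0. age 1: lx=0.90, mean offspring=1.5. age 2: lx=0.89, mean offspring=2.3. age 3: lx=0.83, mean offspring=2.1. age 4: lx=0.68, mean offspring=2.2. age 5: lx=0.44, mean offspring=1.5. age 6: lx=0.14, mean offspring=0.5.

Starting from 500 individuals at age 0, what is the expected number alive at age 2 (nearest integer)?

Expected survivors = N0 · l_2 = 500 × 0.89 = 445 → 445

445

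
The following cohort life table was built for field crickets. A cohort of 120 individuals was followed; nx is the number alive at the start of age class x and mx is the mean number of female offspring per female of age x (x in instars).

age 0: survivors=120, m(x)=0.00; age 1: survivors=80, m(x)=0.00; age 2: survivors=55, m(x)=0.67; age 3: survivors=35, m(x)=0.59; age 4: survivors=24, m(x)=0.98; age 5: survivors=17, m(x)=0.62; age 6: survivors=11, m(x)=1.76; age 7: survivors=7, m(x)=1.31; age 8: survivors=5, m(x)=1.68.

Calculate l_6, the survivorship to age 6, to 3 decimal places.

l_6 = n_6/n_0 = 11/120 = 0.091667… → 0.092

0.092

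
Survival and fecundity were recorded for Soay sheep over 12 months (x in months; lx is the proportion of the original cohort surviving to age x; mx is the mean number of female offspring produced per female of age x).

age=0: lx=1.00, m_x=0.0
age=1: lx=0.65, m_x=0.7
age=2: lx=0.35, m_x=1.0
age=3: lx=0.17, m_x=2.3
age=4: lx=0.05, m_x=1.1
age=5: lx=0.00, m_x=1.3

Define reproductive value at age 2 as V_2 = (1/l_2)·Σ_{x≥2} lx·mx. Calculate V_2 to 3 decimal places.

2.274

lx·mx for x ≥ 2: 0.35, 0.391, 0.055, 0 → sum = 0.796
V_2 = 0.796 / l_2 = 0.796 / 0.35 = 2.274286… → 2.274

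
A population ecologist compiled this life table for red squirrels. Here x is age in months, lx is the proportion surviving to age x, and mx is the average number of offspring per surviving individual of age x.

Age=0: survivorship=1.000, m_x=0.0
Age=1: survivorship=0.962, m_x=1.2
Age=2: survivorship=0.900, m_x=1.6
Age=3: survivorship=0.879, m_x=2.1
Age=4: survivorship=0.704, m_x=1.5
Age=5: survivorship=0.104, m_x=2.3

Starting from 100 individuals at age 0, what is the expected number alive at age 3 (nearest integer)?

Expected survivors = N0 · l_3 = 100 × 0.879 = 87.9 → 88

88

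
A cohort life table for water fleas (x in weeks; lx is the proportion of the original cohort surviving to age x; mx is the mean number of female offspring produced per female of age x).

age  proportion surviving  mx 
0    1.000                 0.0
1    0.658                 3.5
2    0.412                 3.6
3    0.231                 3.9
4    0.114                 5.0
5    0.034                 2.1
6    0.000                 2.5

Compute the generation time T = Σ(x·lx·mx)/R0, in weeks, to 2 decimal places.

lx·mx: 0, 2.303, 1.4832, 0.9009, 0.57, 0.0714, 0 → R0 = 5.3285
x·lx·mx: 0, 2.303, 2.9664, 2.7027, 2.28, 0.357, 0 → Σ = 10.6091
T = 10.6091 / 5.3285 = 1.991011… → 1.99

1.99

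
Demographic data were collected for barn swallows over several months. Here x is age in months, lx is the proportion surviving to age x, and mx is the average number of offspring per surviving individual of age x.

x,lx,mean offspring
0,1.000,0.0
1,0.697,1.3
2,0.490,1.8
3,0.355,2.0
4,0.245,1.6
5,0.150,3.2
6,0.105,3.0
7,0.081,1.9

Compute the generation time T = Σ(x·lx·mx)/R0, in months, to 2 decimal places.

3.06

lx·mx: 0, 0.9061, 0.882, 0.71, 0.392, 0.48, 0.315, 0.1539 → R0 = 3.839
x·lx·mx: 0, 0.9061, 1.764, 2.13, 1.568, 2.4, 1.89, 1.0773 → Σ = 11.7354
T = 11.7354 / 3.839 = 3.05689… → 3.06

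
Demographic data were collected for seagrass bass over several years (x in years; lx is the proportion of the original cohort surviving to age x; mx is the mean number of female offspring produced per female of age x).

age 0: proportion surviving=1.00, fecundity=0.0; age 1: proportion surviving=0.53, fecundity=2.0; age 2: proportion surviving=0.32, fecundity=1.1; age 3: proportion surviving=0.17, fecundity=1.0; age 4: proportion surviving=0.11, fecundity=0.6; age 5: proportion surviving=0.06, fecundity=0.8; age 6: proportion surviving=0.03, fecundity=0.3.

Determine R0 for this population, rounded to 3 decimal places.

lx·mx by age: 0, 1.06, 0.352, 0.17, 0.066, 0.048, 0.009
R0 = Σ lx·mx = 1.705 → 1.705

1.705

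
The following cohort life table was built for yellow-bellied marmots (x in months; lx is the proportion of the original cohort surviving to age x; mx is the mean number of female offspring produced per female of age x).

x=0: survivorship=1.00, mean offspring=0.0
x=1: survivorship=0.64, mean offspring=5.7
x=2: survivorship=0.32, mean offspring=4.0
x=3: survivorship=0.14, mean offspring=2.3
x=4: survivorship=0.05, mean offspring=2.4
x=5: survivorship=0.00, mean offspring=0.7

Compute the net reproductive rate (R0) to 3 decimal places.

5.370

lx·mx by age: 0, 3.648, 1.28, 0.322, 0.12, 0
R0 = Σ lx·mx = 5.37 → 5.370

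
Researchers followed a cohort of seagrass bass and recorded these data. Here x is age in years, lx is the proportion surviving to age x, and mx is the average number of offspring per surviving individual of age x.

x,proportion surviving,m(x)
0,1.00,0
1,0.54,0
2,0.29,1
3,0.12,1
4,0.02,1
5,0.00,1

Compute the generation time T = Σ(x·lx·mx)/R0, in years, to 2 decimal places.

2.37

lx·mx: 0, 0, 0.29, 0.12, 0.02, 0 → R0 = 0.43
x·lx·mx: 0, 0, 0.58, 0.36, 0.08, 0 → Σ = 1.02
T = 1.02 / 0.43 = 2.372093… → 2.37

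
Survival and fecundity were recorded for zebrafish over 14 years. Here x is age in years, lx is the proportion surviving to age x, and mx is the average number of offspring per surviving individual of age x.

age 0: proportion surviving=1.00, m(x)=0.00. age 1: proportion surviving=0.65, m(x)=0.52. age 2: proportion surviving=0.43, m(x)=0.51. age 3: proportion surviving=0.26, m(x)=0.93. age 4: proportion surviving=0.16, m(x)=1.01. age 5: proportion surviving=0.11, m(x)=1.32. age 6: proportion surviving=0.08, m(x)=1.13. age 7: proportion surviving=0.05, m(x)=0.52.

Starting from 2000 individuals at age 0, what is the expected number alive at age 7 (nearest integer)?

Expected survivors = N0 · l_7 = 2000 × 0.05 = 100 → 100

100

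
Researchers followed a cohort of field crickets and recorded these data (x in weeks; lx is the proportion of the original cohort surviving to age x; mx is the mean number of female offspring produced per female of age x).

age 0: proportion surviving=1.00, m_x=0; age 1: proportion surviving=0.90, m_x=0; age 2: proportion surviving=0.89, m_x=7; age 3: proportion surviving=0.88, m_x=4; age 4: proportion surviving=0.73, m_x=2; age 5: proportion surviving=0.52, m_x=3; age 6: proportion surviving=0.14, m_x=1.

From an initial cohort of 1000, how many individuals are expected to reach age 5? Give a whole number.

520

Expected survivors = N0 · l_5 = 1000 × 0.52 = 520 → 520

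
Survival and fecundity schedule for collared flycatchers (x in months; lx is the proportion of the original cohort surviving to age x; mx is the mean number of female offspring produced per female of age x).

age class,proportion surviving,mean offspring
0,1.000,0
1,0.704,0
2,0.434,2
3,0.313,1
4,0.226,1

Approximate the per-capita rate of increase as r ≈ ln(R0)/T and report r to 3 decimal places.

0.134

R0 = Σ lx·mx = 0 + 0 + 0.868 + 0.313 + 0.226 = 1.407
Σ x·lx·mx = 3.579; T = 3.579/1.407 = 2.54371…
r ≈ ln(R0)/T = ln(1.407)/2.54371… = 0.13424… → 0.134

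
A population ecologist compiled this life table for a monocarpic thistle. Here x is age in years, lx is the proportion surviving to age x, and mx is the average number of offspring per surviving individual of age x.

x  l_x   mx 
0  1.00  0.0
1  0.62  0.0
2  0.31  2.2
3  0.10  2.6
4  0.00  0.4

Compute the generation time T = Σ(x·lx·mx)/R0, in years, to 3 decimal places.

2.276

lx·mx: 0, 0, 0.682, 0.26, 0 → R0 = 0.942
x·lx·mx: 0, 0, 1.364, 0.78, 0 → Σ = 2.144
T = 2.144 / 0.942 = 2.276008… → 2.276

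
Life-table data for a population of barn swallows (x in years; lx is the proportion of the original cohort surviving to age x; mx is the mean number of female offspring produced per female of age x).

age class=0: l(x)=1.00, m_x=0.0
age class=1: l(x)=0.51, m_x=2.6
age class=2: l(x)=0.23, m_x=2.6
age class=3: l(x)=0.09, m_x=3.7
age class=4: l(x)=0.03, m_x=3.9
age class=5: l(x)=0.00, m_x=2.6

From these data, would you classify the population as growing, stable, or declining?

growing

R0 = Σ lx·mx = 0 + 1.326 + 0.598 + 0.333 + 0.117 + 0 = 2.374
R0 > 1, so the population is growing.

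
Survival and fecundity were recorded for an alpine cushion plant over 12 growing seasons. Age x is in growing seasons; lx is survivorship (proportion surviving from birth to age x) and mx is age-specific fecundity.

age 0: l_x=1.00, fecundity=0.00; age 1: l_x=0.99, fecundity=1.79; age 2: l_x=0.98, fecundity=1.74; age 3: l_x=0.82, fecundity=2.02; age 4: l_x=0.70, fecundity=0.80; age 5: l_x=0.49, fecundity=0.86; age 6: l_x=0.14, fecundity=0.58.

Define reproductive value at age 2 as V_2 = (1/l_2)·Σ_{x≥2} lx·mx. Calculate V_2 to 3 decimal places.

4.514

lx·mx for x ≥ 2: 1.7052, 1.6564, 0.56, 0.4214, 0.0812 → sum = 4.4242
V_2 = 4.4242 / l_2 = 4.4242 / 0.98 = 4.51449… → 4.514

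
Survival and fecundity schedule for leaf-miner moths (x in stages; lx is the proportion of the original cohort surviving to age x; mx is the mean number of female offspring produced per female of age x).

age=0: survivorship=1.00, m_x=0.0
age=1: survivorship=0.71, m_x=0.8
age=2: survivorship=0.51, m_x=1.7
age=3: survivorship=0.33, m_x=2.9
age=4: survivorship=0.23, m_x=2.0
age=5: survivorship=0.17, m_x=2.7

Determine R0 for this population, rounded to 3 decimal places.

3.311

lx·mx by age: 0, 0.568, 0.867, 0.957, 0.46, 0.459
R0 = Σ lx·mx = 3.311 → 3.311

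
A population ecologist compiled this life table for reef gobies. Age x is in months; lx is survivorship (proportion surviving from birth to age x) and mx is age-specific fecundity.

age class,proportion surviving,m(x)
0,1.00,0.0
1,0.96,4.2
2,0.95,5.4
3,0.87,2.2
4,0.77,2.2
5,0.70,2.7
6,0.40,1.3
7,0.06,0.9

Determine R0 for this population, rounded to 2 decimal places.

15.23

lx·mx by age: 0, 4.032, 5.13, 1.914, 1.694, 1.89, 0.52, 0.054
R0 = Σ lx·mx = 15.234 → 15.23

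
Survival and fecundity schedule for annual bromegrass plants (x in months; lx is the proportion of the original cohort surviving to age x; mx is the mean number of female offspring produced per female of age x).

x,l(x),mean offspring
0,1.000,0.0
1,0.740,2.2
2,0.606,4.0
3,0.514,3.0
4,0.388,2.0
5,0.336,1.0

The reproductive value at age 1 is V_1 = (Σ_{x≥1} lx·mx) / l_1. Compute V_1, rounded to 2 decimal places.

lx·mx for x ≥ 1: 1.628, 2.424, 1.542, 0.776, 0.336 → sum = 6.706
V_1 = 6.706 / l_1 = 6.706 / 0.74 = 9.062162… → 9.06

9.06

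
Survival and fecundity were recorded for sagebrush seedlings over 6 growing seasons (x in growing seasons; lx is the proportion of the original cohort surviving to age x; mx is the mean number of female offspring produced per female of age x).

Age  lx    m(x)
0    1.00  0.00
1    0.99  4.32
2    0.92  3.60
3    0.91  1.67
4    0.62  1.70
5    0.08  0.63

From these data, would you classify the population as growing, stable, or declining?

growing

R0 = Σ lx·mx = 0 + 4.2768 + 3.312 + 1.5197 + 1.054 + 0.0504 = 10.2129
R0 > 1, so the population is growing.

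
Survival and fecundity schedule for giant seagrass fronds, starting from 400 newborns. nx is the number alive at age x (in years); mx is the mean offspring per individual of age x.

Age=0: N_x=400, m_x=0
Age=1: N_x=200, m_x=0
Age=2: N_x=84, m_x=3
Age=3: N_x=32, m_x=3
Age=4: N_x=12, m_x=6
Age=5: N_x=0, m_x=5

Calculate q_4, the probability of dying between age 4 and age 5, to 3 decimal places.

1.000

lx = nx/n0 = nx/400: 1, 0.5, 0.21, 0.08, 0.03, 0
q_4 = (l_4 − l_5) / l_4 = (0.03 − 0) / 0.03
     = 0.03 / 0.03 = 1 → 1.000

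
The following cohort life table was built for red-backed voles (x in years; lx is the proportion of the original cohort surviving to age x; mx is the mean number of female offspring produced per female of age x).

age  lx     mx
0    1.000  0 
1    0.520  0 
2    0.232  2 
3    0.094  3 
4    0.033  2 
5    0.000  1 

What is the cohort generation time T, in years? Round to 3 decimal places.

2.510

lx·mx: 0, 0, 0.464, 0.282, 0.066, 0 → R0 = 0.812
x·lx·mx: 0, 0, 0.928, 0.846, 0.264, 0 → Σ = 2.038
T = 2.038 / 0.812 = 2.509852… → 2.510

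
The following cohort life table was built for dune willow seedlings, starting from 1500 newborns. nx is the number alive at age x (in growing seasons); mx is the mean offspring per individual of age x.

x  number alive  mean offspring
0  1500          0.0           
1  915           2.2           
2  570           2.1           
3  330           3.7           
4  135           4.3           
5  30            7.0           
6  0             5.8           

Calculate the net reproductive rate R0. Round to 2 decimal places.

lx = nx/n0 = nx/1500: 1, 0.61, 0.38, 0.22, 0.09, 0.02, 0
lx·mx by age: 0, 1.342, 0.798, 0.814, 0.387, 0.14, 0
R0 = Σ lx·mx = 3.481 → 3.48

3.48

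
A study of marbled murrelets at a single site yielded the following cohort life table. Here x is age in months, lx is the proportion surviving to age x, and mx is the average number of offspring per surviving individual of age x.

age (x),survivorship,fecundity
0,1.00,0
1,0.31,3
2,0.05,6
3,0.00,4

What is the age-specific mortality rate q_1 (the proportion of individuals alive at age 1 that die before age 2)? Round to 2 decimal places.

q_1 = (l_1 − l_2) / l_1 = (0.31 − 0.05) / 0.31
     = 0.26 / 0.31 = 0.83871… → 0.84

0.84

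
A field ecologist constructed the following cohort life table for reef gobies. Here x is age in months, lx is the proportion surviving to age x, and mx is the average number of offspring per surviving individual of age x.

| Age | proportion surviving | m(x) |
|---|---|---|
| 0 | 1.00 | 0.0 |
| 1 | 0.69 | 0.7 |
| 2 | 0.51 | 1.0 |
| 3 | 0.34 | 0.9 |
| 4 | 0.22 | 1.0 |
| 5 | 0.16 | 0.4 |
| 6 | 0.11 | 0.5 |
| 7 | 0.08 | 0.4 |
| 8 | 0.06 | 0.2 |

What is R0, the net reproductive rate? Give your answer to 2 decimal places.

lx·mx by age: 0, 0.483, 0.51, 0.306, 0.22, 0.064, 0.055, 0.032, 0.012
R0 = Σ lx·mx = 1.682 → 1.68

1.68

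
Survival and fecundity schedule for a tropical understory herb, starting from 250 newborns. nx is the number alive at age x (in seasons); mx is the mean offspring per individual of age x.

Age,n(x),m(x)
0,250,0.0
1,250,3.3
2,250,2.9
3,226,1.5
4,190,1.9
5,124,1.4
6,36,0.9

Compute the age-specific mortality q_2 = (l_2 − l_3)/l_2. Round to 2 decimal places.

0.10

lx = nx/n0 = nx/250: 1, 1, 1, 0.904, 0.76, 0.496, 0.144
q_2 = (l_2 − l_3) / l_2 = (1 − 0.904) / 1
     = 0.096 / 1 = 0.096 → 0.10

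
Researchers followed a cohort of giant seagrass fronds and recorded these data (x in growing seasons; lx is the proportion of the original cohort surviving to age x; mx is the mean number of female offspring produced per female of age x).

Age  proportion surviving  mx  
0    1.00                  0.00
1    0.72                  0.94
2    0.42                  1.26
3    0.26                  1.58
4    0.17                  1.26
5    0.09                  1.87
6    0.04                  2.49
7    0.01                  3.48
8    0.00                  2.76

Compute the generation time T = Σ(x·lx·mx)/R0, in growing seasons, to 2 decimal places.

2.58

lx·mx: 0, 0.6768, 0.5292, 0.4108, 0.2142, 0.1683, 0.0996, 0.0348, 0 → R0 = 2.1337
x·lx·mx: 0, 0.6768, 1.0584, 1.2324, 0.8568, 0.8415, 0.5976, 0.2436, 0 → Σ = 5.5071
T = 5.5071 / 2.1337 = 2.58101… → 2.58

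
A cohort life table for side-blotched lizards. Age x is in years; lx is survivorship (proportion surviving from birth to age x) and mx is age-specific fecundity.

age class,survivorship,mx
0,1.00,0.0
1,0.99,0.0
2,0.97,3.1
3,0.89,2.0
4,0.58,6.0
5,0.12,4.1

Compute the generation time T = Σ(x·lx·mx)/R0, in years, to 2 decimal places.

3.17

lx·mx: 0, 0, 3.007, 1.78, 3.48, 0.492 → R0 = 8.759
x·lx·mx: 0, 0, 6.014, 5.34, 13.92, 2.46 → Σ = 27.734
T = 27.734 / 8.759 = 3.166343… → 3.17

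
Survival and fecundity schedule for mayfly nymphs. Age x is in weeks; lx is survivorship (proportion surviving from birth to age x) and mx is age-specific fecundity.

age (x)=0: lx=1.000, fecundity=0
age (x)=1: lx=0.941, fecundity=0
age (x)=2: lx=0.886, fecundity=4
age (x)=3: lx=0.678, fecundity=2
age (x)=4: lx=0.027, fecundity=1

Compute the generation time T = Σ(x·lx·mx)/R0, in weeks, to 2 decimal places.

2.29

lx·mx: 0, 0, 3.544, 1.356, 0.027 → R0 = 4.927
x·lx·mx: 0, 0, 7.088, 4.068, 0.108 → Σ = 11.264
T = 11.264 / 4.927 = 2.286178… → 2.29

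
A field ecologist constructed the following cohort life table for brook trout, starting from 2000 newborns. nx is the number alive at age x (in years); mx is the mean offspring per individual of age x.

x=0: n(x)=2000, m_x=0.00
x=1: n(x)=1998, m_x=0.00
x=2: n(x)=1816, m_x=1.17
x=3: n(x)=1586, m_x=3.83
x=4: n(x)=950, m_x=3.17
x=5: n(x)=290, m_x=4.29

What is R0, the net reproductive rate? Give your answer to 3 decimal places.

6.227

lx = nx/n0 = nx/2000: 1, 0.999, 0.908, 0.793, 0.475, 0.145
lx·mx by age: 0, 0, 1.06236, 3.03719, 1.50575, 0.62205
R0 = Σ lx·mx = 6.22735 → 6.227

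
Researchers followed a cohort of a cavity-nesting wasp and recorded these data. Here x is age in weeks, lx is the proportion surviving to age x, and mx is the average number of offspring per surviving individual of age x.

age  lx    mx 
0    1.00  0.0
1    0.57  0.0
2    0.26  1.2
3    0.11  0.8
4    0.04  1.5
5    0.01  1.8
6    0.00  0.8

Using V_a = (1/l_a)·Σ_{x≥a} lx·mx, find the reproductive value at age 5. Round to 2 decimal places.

1.80

lx·mx for x ≥ 5: 0.018, 0 → sum = 0.018
V_5 = 0.018 / l_5 = 0.018 / 0.01 = 1.8 → 1.80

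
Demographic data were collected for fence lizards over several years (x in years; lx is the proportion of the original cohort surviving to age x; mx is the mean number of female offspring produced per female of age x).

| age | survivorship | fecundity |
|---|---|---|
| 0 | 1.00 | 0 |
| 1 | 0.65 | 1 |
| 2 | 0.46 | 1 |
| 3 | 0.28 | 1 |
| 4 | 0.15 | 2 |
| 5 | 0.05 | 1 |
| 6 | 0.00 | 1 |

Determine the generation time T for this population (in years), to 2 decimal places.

2.22

lx·mx: 0, 0.65, 0.46, 0.28, 0.3, 0.05, 0 → R0 = 1.74
x·lx·mx: 0, 0.65, 0.92, 0.84, 1.2, 0.25, 0 → Σ = 3.86
T = 3.86 / 1.74 = 2.218391… → 2.22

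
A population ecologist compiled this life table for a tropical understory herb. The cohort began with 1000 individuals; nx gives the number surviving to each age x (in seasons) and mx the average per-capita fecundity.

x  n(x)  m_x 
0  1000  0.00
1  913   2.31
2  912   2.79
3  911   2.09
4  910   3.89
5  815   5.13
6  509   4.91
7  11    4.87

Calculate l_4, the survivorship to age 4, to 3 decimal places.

0.910

l_4 = n_4/n_0 = 910/1000 = 0.91 → 0.910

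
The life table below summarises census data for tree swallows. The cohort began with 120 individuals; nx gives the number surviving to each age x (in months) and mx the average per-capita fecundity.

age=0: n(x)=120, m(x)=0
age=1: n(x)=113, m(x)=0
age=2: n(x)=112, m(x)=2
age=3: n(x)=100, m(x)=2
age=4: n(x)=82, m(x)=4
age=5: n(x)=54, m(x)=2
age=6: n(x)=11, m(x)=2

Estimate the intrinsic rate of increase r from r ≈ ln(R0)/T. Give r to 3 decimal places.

0.580

lx = nx/n0 = nx/120: 1, 0.94167…, 0.93333…, 0.83333…, 0.68333…, 0.45, 0.09167…
R0 = Σ lx·mx = 0 + 0 + 1.86667… + 1.66667… + 2.73333… + 0.9 + 0.18333… = 7.35…
Σ x·lx·mx = 25.266667…; T = 25.266667…/7.35… = 3.43764…
r ≈ ln(R0)/T = ln(7.35…)/3.43764… = 0.58025… → 0.580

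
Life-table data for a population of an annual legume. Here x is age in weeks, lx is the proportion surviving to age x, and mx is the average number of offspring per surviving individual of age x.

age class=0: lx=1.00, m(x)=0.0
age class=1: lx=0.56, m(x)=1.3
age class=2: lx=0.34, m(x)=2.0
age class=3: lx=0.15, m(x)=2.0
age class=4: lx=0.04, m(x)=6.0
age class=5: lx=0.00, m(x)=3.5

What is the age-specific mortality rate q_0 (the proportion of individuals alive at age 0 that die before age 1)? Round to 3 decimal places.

0.440

q_0 = (l_0 − l_1) / l_0 = (1 − 0.56) / 1
     = 0.44 / 1 = 0.44 → 0.440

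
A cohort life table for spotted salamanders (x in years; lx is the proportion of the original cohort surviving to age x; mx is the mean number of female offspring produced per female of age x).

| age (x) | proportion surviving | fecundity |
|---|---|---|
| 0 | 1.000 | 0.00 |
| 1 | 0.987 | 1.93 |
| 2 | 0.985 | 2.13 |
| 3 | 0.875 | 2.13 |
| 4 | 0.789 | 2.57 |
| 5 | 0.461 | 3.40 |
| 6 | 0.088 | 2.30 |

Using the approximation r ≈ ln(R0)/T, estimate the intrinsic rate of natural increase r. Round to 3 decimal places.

0.760

R0 = Σ lx·mx = 0 + 1.90491 + 2.09805 + 1.86375 + 2.02773 + 1.5674 + 0.2024 = 9.66424
Σ x·lx·mx = 28.85458; T = 28.85458/9.66424 = 2.98571…
r ≈ ln(R0)/T = ln(9.66424)/2.98571… = 0.75976… → 0.760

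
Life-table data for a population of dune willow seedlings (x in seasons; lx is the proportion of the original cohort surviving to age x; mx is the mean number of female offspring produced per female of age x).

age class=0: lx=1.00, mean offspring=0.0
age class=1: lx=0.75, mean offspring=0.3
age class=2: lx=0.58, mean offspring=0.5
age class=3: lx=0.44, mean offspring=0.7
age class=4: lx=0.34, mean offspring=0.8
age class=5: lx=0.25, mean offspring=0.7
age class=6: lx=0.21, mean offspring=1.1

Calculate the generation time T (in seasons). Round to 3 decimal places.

lx·mx: 0, 0.225, 0.29, 0.308, 0.272, 0.175, 0.231 → R0 = 1.501
x·lx·mx: 0, 0.225, 0.58, 0.924, 1.088, 0.875, 1.386 → Σ = 5.078
T = 5.078 / 1.501 = 3.383078… → 3.383

3.383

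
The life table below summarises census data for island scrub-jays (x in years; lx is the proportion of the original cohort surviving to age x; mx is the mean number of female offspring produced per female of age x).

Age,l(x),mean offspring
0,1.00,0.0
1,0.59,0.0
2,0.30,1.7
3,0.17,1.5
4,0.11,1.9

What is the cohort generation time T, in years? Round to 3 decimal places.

lx·mx: 0, 0, 0.51, 0.255, 0.209 → R0 = 0.974
x·lx·mx: 0, 0, 1.02, 0.765, 0.836 → Σ = 2.621
T = 2.621 / 0.974 = 2.690965… → 2.691

2.691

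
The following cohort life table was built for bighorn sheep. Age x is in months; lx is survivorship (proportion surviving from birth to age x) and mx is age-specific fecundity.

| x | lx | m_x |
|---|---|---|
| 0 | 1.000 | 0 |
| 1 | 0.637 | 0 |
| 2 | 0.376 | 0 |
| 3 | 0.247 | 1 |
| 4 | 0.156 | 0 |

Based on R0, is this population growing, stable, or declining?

R0 = Σ lx·mx = 0 + 0 + 0 + 0.247 + 0 = 0.247
R0 < 1, so the population is declining.

declining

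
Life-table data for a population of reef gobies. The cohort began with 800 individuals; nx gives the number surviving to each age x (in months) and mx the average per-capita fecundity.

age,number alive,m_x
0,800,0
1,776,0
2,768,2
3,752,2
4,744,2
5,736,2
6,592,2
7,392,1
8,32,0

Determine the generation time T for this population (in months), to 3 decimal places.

lx = nx/n0 = nx/800: 1, 0.97, 0.96, 0.94, 0.93, 0.92, 0.74, 0.49, 0.04
lx·mx: 0, 0, 1.92, 1.88, 1.86, 1.84, 1.48, 0.49, 0 → R0 = 9.47
x·lx·mx: 0, 0, 3.84, 5.64, 7.44, 9.2, 8.88, 3.43, 0 → Σ = 38.43
T = 38.43 / 9.47 = 4.058078… → 4.058

4.058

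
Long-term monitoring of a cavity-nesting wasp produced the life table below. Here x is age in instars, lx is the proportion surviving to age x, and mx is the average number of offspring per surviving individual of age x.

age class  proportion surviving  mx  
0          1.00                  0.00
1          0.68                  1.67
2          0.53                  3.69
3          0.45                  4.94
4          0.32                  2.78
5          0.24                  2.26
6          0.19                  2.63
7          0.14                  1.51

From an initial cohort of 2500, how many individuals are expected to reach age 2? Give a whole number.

Expected survivors = N0 · l_2 = 2500 × 0.53 = 1325 → 1325

1325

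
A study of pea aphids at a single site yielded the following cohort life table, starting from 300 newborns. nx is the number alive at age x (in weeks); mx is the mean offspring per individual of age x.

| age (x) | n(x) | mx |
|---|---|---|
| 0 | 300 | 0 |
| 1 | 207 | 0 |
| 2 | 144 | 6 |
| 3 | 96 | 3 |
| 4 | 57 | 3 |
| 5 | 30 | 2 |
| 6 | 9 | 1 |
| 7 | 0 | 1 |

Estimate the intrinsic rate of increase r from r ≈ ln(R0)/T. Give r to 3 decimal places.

lx = nx/n0 = nx/300: 1, 0.69, 0.48, 0.32, 0.19, 0.1, 0.03, 0
R0 = Σ lx·mx = 0 + 0 + 2.88 + 0.96 + 0.57 + 0.2 + 0.03 + 0 = 4.64
Σ x·lx·mx = 12.1; T = 12.1/4.64 = 2.60776…
r ≈ ln(R0)/T = ln(4.64)/2.60776… = 0.58852… → 0.589

0.589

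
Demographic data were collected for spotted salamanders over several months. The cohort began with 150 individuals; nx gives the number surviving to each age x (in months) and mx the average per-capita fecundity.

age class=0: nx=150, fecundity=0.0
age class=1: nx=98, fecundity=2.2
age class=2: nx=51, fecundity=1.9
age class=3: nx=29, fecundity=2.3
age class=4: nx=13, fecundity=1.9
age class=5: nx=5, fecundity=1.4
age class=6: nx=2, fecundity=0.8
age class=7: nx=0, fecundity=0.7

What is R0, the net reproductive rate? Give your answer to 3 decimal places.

2.750

lx = nx/n0 = nx/150: 1, 0.65333…, 0.34, 0.19333…, 0.08667…, 0.03333…, 0.01333…, 0
lx·mx by age: 0, 1.437333…, 0.646, 0.444667…, 0.164667…, 0.046667…, 0.010667…, 0
R0 = Σ lx·mx = 2.75… → 2.750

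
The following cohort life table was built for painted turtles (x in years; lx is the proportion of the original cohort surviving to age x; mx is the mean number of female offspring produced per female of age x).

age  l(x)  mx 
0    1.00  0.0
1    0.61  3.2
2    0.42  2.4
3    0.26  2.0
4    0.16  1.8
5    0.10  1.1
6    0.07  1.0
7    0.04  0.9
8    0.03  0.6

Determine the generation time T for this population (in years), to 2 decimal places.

2.01

lx·mx: 0, 1.952, 1.008, 0.52, 0.288, 0.11, 0.07, 0.036, 0.018 → R0 = 4.002
x·lx·mx: 0, 1.952, 2.016, 1.56, 1.152, 0.55, 0.42, 0.252, 0.144 → Σ = 8.046
T = 8.046 / 4.002 = 2.010495… → 2.01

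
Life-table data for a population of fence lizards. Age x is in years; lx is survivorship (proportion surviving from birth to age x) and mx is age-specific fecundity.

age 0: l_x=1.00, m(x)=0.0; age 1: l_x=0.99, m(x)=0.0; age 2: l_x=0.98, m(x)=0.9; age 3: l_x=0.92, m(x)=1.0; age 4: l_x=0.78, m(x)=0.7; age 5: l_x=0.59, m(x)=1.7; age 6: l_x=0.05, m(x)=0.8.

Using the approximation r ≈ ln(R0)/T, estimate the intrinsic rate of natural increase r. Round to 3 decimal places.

R0 = Σ lx·mx = 0 + 0 + 0.882 + 0.92 + 0.546 + 1.003 + 0.04 = 3.391
Σ x·lx·mx = 11.963; T = 11.963/3.391 = 3.52787…
r ≈ ln(R0)/T = ln(3.391)/3.52787… = 0.34614… → 0.346

0.346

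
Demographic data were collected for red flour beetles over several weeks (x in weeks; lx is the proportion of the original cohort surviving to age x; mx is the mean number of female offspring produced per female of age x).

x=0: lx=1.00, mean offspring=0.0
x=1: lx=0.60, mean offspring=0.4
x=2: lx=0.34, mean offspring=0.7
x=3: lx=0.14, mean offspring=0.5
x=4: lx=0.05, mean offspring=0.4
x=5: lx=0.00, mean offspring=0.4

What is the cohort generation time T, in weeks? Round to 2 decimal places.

1.77

lx·mx: 0, 0.24, 0.238, 0.07, 0.02, 0 → R0 = 0.568
x·lx·mx: 0, 0.24, 0.476, 0.21, 0.08, 0 → Σ = 1.006
T = 1.006 / 0.568 = 1.771127… → 1.77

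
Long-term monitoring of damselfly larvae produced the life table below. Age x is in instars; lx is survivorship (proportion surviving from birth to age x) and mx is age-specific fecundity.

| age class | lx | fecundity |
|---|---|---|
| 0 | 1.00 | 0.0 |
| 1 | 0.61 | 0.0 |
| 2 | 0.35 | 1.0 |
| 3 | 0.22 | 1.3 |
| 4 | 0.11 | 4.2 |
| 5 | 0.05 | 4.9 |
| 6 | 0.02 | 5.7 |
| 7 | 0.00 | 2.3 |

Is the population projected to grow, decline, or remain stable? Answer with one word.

growing

R0 = Σ lx·mx = 0 + 0 + 0.35 + 0.286 + 0.462 + 0.245 + 0.114 + 0 = 1.457
R0 > 1, so the population is growing.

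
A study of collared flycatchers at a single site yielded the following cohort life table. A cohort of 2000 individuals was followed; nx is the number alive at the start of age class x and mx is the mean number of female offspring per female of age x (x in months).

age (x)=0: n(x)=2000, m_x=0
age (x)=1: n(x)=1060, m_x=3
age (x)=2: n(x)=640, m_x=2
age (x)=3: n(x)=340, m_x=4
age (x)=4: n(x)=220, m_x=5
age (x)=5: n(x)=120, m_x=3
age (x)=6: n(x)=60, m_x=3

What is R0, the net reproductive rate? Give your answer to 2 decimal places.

3.73

lx = nx/n0 = nx/2000: 1, 0.53, 0.32, 0.17, 0.11, 0.06, 0.03
lx·mx by age: 0, 1.59, 0.64, 0.68, 0.55, 0.18, 0.09
R0 = Σ lx·mx = 3.73 → 3.73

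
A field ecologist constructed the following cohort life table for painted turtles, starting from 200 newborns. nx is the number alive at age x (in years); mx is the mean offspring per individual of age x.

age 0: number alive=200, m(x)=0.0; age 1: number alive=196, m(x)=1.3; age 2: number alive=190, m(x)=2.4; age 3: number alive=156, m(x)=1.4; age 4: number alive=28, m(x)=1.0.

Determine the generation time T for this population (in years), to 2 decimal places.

lx = nx/n0 = nx/200: 1, 0.98, 0.95, 0.78, 0.14
lx·mx: 0, 1.274, 2.28, 1.092, 0.14 → R0 = 4.786
x·lx·mx: 0, 1.274, 4.56, 3.276, 0.56 → Σ = 9.67
T = 9.67 / 4.786 = 2.020476… → 2.02

2.02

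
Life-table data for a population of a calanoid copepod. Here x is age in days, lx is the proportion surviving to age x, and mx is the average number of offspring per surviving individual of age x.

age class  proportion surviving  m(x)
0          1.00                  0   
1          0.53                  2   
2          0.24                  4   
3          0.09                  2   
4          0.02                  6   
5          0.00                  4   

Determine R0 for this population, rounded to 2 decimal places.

2.32

lx·mx by age: 0, 1.06, 0.96, 0.18, 0.12, 0
R0 = Σ lx·mx = 2.32 → 2.32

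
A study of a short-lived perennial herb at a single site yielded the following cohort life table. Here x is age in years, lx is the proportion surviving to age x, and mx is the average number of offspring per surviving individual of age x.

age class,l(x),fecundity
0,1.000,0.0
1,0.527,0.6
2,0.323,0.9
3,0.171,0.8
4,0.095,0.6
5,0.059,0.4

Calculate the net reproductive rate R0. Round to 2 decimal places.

lx·mx by age: 0, 0.3162, 0.2907, 0.1368, 0.057, 0.0236
R0 = Σ lx·mx = 0.8243 → 0.82

0.82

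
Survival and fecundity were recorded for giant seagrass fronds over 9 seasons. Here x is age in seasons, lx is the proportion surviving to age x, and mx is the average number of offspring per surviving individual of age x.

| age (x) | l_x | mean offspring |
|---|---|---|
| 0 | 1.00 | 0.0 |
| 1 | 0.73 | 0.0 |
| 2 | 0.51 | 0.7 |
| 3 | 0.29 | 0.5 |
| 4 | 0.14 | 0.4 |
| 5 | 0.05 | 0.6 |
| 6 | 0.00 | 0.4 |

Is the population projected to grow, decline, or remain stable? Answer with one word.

declining

R0 = Σ lx·mx = 0 + 0 + 0.357 + 0.145 + 0.056 + 0.03 + 0 = 0.588
R0 < 1, so the population is declining.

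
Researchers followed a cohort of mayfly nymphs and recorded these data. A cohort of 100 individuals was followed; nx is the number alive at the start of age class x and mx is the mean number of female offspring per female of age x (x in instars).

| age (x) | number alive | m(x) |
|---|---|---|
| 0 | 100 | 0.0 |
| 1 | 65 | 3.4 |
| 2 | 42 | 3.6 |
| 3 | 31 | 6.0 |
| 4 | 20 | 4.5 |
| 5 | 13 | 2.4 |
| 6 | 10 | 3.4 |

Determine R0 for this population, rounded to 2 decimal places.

lx = nx/n0 = nx/100: 1, 0.65, 0.42, 0.31, 0.2, 0.13, 0.1
lx·mx by age: 0, 2.21, 1.512, 1.86, 0.9, 0.312, 0.34
R0 = Σ lx·mx = 7.134 → 7.13

7.13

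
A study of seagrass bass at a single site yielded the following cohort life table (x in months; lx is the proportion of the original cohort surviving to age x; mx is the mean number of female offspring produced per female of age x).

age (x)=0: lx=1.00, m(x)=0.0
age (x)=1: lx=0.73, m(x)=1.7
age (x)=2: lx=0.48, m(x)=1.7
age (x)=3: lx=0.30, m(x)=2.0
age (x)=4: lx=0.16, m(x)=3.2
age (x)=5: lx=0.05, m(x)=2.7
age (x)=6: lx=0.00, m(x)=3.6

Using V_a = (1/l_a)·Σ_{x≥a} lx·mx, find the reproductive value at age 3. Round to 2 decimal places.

lx·mx for x ≥ 3: 0.6, 0.512, 0.135, 0 → sum = 1.247
V_3 = 1.247 / l_3 = 1.247 / 0.3 = 4.156667… → 4.16

4.16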